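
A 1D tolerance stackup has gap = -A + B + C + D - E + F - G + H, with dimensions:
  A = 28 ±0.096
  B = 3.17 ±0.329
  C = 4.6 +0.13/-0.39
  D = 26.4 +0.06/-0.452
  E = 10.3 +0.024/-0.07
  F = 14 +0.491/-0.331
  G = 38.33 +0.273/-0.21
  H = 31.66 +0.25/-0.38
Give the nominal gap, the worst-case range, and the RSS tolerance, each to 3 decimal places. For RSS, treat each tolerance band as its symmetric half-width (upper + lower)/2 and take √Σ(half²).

nominal=3.200 wc=[0.925,4.836] rss=0.761

Stack each dimension's contribution:
  -A: nom -28.000 → Σnom=-28.000; wc +0.096/-0.096 → slack +0.096/-0.096; half-tol=0.096, Σhalf²=0.009216
  +B: nom +3.170 → Σnom=-24.830; wc +0.329/-0.329 → slack +0.425/-0.425; half-tol=0.329, Σhalf²=0.117457
  +C: nom +4.600 → Σnom=-20.230; wc +0.130/-0.390 → slack +0.555/-0.815; half-tol=0.260, Σhalf²=0.185057
  +D: nom +26.400 → Σnom=6.170; wc +0.060/-0.452 → slack +0.615/-1.267; half-tol=0.256, Σhalf²=0.250593
  -E: nom -10.300 → Σnom=-4.130; wc +0.070/-0.024 → slack +0.685/-1.291; half-tol=0.047, Σhalf²=0.252802
  +F: nom +14.000 → Σnom=9.870; wc +0.491/-0.331 → slack +1.176/-1.622; half-tol=0.411, Σhalf²=0.421723
  -G: nom -38.330 → Σnom=-28.460; wc +0.210/-0.273 → slack +1.386/-1.895; half-tol=0.241, Σhalf²=0.480045
  +H: nom +31.660 → Σnom=3.200; wc +0.250/-0.380 → slack +1.636/-2.275; half-tol=0.315, Σhalf²=0.579270
Nominal = 3.200. Worst-case = [3.200 - 2.275, 3.200 + 1.636] = [0.925, 4.836]. RSS = √0.579270 = 0.761.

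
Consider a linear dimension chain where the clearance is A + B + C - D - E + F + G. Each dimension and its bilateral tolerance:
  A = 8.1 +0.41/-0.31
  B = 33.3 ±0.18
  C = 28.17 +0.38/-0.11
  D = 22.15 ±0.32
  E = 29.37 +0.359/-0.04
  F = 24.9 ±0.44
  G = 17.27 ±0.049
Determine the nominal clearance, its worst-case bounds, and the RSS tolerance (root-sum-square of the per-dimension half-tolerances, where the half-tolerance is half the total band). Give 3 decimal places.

Stack each dimension's contribution:
  +A: nom +8.100 → Σnom=8.100; wc +0.410/-0.310 → slack +0.410/-0.310; half-tol=0.360, Σhalf²=0.129600
  +B: nom +33.300 → Σnom=41.400; wc +0.180/-0.180 → slack +0.590/-0.490; half-tol=0.180, Σhalf²=0.162000
  +C: nom +28.170 → Σnom=69.570; wc +0.380/-0.110 → slack +0.970/-0.600; half-tol=0.245, Σhalf²=0.222025
  -D: nom -22.150 → Σnom=47.420; wc +0.320/-0.320 → slack +1.290/-0.920; half-tol=0.320, Σhalf²=0.324425
  -E: nom -29.370 → Σnom=18.050; wc +0.040/-0.359 → slack +1.330/-1.279; half-tol=0.199, Σhalf²=0.364225
  +F: nom +24.900 → Σnom=42.950; wc +0.440/-0.440 → slack +1.770/-1.719; half-tol=0.440, Σhalf²=0.557825
  +G: nom +17.270 → Σnom=60.220; wc +0.049/-0.049 → slack +1.819/-1.768; half-tol=0.049, Σhalf²=0.560226
Nominal = 60.220. Worst-case = [60.220 - 1.768, 60.220 + 1.819] = [58.452, 62.039]. RSS = √0.560226 = 0.748.

nominal=60.220 wc=[58.452,62.039] rss=0.748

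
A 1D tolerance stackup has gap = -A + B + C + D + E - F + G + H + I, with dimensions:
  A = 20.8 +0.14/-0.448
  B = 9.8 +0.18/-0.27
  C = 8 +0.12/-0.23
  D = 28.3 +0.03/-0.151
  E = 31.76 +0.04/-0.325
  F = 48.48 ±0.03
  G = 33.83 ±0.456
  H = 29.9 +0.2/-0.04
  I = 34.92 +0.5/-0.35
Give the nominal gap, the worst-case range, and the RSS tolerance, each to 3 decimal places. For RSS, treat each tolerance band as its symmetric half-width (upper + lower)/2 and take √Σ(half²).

Stack each dimension's contribution:
  -A: nom -20.800 → Σnom=-20.800; wc +0.448/-0.140 → slack +0.448/-0.140; half-tol=0.294, Σhalf²=0.086436
  +B: nom +9.800 → Σnom=-11.000; wc +0.180/-0.270 → slack +0.628/-0.410; half-tol=0.225, Σhalf²=0.137061
  +C: nom +8.000 → Σnom=-3.000; wc +0.120/-0.230 → slack +0.748/-0.640; half-tol=0.175, Σhalf²=0.167686
  +D: nom +28.300 → Σnom=25.300; wc +0.030/-0.151 → slack +0.778/-0.791; half-tol=0.090, Σhalf²=0.175876
  +E: nom +31.760 → Σnom=57.060; wc +0.040/-0.325 → slack +0.818/-1.116; half-tol=0.182, Σhalf²=0.209183
  -F: nom -48.480 → Σnom=8.580; wc +0.030/-0.030 → slack +0.848/-1.146; half-tol=0.030, Σhalf²=0.210083
  +G: nom +33.830 → Σnom=42.410; wc +0.456/-0.456 → slack +1.304/-1.602; half-tol=0.456, Σhalf²=0.418019
  +H: nom +29.900 → Σnom=72.310; wc +0.200/-0.040 → slack +1.504/-1.642; half-tol=0.120, Σhalf²=0.432419
  +I: nom +34.920 → Σnom=107.230; wc +0.500/-0.350 → slack +2.004/-1.992; half-tol=0.425, Σhalf²=0.613044
Nominal = 107.230. Worst-case = [107.230 - 1.992, 107.230 + 2.004] = [105.238, 109.234]. RSS = √0.613044 = 0.783.

nominal=107.230 wc=[105.238,109.234] rss=0.783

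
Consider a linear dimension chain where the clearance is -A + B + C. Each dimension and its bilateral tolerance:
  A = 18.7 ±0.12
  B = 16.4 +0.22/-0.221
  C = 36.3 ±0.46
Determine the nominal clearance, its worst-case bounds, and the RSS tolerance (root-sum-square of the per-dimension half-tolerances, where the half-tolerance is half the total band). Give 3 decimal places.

Stack each dimension's contribution:
  -A: nom -18.700 → Σnom=-18.700; wc +0.120/-0.120 → slack +0.120/-0.120; half-tol=0.120, Σhalf²=0.014400
  +B: nom +16.400 → Σnom=-2.300; wc +0.220/-0.221 → slack +0.340/-0.341; half-tol=0.221, Σhalf²=0.063020
  +C: nom +36.300 → Σnom=34.000; wc +0.460/-0.460 → slack +0.800/-0.801; half-tol=0.460, Σhalf²=0.274620
Nominal = 34.000. Worst-case = [34.000 - 0.801, 34.000 + 0.800] = [33.199, 34.800]. RSS = √0.274620 = 0.524.

nominal=34.000 wc=[33.199,34.800] rss=0.524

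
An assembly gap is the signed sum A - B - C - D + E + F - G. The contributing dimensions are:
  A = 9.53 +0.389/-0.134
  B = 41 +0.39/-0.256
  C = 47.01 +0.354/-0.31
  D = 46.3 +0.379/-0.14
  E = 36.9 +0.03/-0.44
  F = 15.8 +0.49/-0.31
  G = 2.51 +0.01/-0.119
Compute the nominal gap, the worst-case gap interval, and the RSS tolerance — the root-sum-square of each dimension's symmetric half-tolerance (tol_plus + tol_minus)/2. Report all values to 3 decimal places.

Stack each dimension's contribution:
  +A: nom +9.530 → Σnom=9.530; wc +0.389/-0.134 → slack +0.389/-0.134; half-tol=0.262, Σhalf²=0.068382
  -B: nom -41.000 → Σnom=-31.470; wc +0.256/-0.390 → slack +0.645/-0.524; half-tol=0.323, Σhalf²=0.172711
  -C: nom -47.010 → Σnom=-78.480; wc +0.310/-0.354 → slack +0.955/-0.878; half-tol=0.332, Σhalf²=0.282935
  -D: nom -46.300 → Σnom=-124.780; wc +0.140/-0.379 → slack +1.095/-1.257; half-tol=0.260, Σhalf²=0.350275
  +E: nom +36.900 → Σnom=-87.880; wc +0.030/-0.440 → slack +1.125/-1.697; half-tol=0.235, Σhalf²=0.405500
  +F: nom +15.800 → Σnom=-72.080; wc +0.490/-0.310 → slack +1.615/-2.007; half-tol=0.400, Σhalf²=0.565500
  -G: nom -2.510 → Σnom=-74.590; wc +0.119/-0.010 → slack +1.734/-2.017; half-tol=0.065, Σhalf²=0.569661
Nominal = -74.590. Worst-case = [-74.590 - 2.017, -74.590 + 1.734] = [-76.607, -72.856]. RSS = √0.569661 = 0.755.

nominal=-74.590 wc=[-76.607,-72.856] rss=0.755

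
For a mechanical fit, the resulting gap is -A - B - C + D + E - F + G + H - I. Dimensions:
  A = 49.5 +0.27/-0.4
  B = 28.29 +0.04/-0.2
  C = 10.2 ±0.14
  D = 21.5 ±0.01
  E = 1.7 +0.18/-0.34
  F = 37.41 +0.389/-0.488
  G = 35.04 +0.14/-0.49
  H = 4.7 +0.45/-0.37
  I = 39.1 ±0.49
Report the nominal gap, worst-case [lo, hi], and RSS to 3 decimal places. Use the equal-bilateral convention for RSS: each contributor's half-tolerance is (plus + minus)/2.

Stack each dimension's contribution:
  -A: nom -49.500 → Σnom=-49.500; wc +0.400/-0.270 → slack +0.400/-0.270; half-tol=0.335, Σhalf²=0.112225
  -B: nom -28.290 → Σnom=-77.790; wc +0.200/-0.040 → slack +0.600/-0.310; half-tol=0.120, Σhalf²=0.126625
  -C: nom -10.200 → Σnom=-87.990; wc +0.140/-0.140 → slack +0.740/-0.450; half-tol=0.140, Σhalf²=0.146225
  +D: nom +21.500 → Σnom=-66.490; wc +0.010/-0.010 → slack +0.750/-0.460; half-tol=0.010, Σhalf²=0.146325
  +E: nom +1.700 → Σnom=-64.790; wc +0.180/-0.340 → slack +0.930/-0.800; half-tol=0.260, Σhalf²=0.213925
  -F: nom -37.410 → Σnom=-102.200; wc +0.488/-0.389 → slack +1.418/-1.189; half-tol=0.439, Σhalf²=0.406207
  +G: nom +35.040 → Σnom=-67.160; wc +0.140/-0.490 → slack +1.558/-1.679; half-tol=0.315, Σhalf²=0.505432
  +H: nom +4.700 → Σnom=-62.460; wc +0.450/-0.370 → slack +2.008/-2.049; half-tol=0.410, Σhalf²=0.673532
  -I: nom -39.100 → Σnom=-101.560; wc +0.490/-0.490 → slack +2.498/-2.539; half-tol=0.490, Σhalf²=0.913632
Nominal = -101.560. Worst-case = [-101.560 - 2.539, -101.560 + 2.498] = [-104.099, -99.062]. RSS = √0.913632 = 0.956.

nominal=-101.560 wc=[-104.099,-99.062] rss=0.956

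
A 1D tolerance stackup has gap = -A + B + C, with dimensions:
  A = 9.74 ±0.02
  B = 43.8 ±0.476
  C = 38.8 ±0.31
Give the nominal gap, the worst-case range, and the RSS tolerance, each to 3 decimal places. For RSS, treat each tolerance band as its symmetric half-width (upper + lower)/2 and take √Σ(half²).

nominal=72.860 wc=[72.054,73.666] rss=0.568

Stack each dimension's contribution:
  -A: nom -9.740 → Σnom=-9.740; wc +0.020/-0.020 → slack +0.020/-0.020; half-tol=0.020, Σhalf²=0.000400
  +B: nom +43.800 → Σnom=34.060; wc +0.476/-0.476 → slack +0.496/-0.496; half-tol=0.476, Σhalf²=0.226976
  +C: nom +38.800 → Σnom=72.860; wc +0.310/-0.310 → slack +0.806/-0.806; half-tol=0.310, Σhalf²=0.323076
Nominal = 72.860. Worst-case = [72.860 - 0.806, 72.860 + 0.806] = [72.054, 73.666]. RSS = √0.323076 = 0.568.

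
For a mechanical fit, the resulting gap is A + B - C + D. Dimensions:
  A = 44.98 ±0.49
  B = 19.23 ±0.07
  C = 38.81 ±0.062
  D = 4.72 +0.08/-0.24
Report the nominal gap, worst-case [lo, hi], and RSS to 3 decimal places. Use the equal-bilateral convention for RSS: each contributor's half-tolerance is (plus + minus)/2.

nominal=30.120 wc=[29.258,30.822] rss=0.524

Stack each dimension's contribution:
  +A: nom +44.980 → Σnom=44.980; wc +0.490/-0.490 → slack +0.490/-0.490; half-tol=0.490, Σhalf²=0.240100
  +B: nom +19.230 → Σnom=64.210; wc +0.070/-0.070 → slack +0.560/-0.560; half-tol=0.070, Σhalf²=0.245000
  -C: nom -38.810 → Σnom=25.400; wc +0.062/-0.062 → slack +0.622/-0.622; half-tol=0.062, Σhalf²=0.248844
  +D: nom +4.720 → Σnom=30.120; wc +0.080/-0.240 → slack +0.702/-0.862; half-tol=0.160, Σhalf²=0.274444
Nominal = 30.120. Worst-case = [30.120 - 0.862, 30.120 + 0.702] = [29.258, 30.822]. RSS = √0.274444 = 0.524.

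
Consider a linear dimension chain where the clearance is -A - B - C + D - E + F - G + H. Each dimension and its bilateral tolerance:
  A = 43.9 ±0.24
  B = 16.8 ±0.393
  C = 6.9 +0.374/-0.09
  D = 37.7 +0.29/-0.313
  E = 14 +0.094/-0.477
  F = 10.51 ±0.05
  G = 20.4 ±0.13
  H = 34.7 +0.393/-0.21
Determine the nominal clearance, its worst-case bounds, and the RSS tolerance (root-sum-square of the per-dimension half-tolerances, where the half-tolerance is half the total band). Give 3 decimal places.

nominal=-19.090 wc=[-20.894,-17.027] rss=0.741

Stack each dimension's contribution:
  -A: nom -43.900 → Σnom=-43.900; wc +0.240/-0.240 → slack +0.240/-0.240; half-tol=0.240, Σhalf²=0.057600
  -B: nom -16.800 → Σnom=-60.700; wc +0.393/-0.393 → slack +0.633/-0.633; half-tol=0.393, Σhalf²=0.212049
  -C: nom -6.900 → Σnom=-67.600; wc +0.090/-0.374 → slack +0.723/-1.007; half-tol=0.232, Σhalf²=0.265873
  +D: nom +37.700 → Σnom=-29.900; wc +0.290/-0.313 → slack +1.013/-1.320; half-tol=0.301, Σhalf²=0.356775
  -E: nom -14.000 → Σnom=-43.900; wc +0.477/-0.094 → slack +1.490/-1.414; half-tol=0.285, Σhalf²=0.438285
  +F: nom +10.510 → Σnom=-33.390; wc +0.050/-0.050 → slack +1.540/-1.464; half-tol=0.050, Σhalf²=0.440785
  -G: nom -20.400 → Σnom=-53.790; wc +0.130/-0.130 → slack +1.670/-1.594; half-tol=0.130, Σhalf²=0.457686
  +H: nom +34.700 → Σnom=-19.090; wc +0.393/-0.210 → slack +2.063/-1.804; half-tol=0.301, Σhalf²=0.548588
Nominal = -19.090. Worst-case = [-19.090 - 1.804, -19.090 + 2.063] = [-20.894, -17.027]. RSS = √0.548588 = 0.741.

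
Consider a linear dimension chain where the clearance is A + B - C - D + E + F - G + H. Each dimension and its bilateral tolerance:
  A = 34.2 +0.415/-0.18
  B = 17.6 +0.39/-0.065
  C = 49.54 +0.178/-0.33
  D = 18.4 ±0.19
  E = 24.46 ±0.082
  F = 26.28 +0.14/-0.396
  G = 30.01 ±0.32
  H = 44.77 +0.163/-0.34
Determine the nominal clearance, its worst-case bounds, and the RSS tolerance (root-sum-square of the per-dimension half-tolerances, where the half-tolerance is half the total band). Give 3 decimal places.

Stack each dimension's contribution:
  +A: nom +34.200 → Σnom=34.200; wc +0.415/-0.180 → slack +0.415/-0.180; half-tol=0.297, Σhalf²=0.088506
  +B: nom +17.600 → Σnom=51.800; wc +0.390/-0.065 → slack +0.805/-0.245; half-tol=0.228, Σhalf²=0.140263
  -C: nom -49.540 → Σnom=2.260; wc +0.330/-0.178 → slack +1.135/-0.423; half-tol=0.254, Σhalf²=0.204779
  -D: nom -18.400 → Σnom=-16.140; wc +0.190/-0.190 → slack +1.325/-0.613; half-tol=0.190, Σhalf²=0.240879
  +E: nom +24.460 → Σnom=8.320; wc +0.082/-0.082 → slack +1.407/-0.695; half-tol=0.082, Σhalf²=0.247603
  +F: nom +26.280 → Σnom=34.600; wc +0.140/-0.396 → slack +1.547/-1.091; half-tol=0.268, Σhalf²=0.319427
  -G: nom -30.010 → Σnom=4.590; wc +0.320/-0.320 → slack +1.867/-1.411; half-tol=0.320, Σhalf²=0.421827
  +H: nom +44.770 → Σnom=49.360; wc +0.163/-0.340 → slack +2.030/-1.751; half-tol=0.252, Σhalf²=0.485079
Nominal = 49.360. Worst-case = [49.360 - 1.751, 49.360 + 2.030] = [47.609, 51.390]. RSS = √0.485079 = 0.696.

nominal=49.360 wc=[47.609,51.390] rss=0.696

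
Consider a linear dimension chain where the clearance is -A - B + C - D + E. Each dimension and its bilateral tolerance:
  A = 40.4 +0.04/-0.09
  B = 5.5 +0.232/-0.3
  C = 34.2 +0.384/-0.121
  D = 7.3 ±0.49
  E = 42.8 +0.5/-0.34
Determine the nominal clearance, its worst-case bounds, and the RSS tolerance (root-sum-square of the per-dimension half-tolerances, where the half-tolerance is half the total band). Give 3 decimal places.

Stack each dimension's contribution:
  -A: nom -40.400 → Σnom=-40.400; wc +0.090/-0.040 → slack +0.090/-0.040; half-tol=0.065, Σhalf²=0.004225
  -B: nom -5.500 → Σnom=-45.900; wc +0.300/-0.232 → slack +0.390/-0.272; half-tol=0.266, Σhalf²=0.074981
  +C: nom +34.200 → Σnom=-11.700; wc +0.384/-0.121 → slack +0.774/-0.393; half-tol=0.253, Σhalf²=0.138737
  -D: nom -7.300 → Σnom=-19.000; wc +0.490/-0.490 → slack +1.264/-0.883; half-tol=0.490, Σhalf²=0.378837
  +E: nom +42.800 → Σnom=23.800; wc +0.500/-0.340 → slack +1.764/-1.223; half-tol=0.420, Σhalf²=0.555237
Nominal = 23.800. Worst-case = [23.800 - 1.223, 23.800 + 1.764] = [22.577, 25.564]. RSS = √0.555237 = 0.745.

nominal=23.800 wc=[22.577,25.564] rss=0.745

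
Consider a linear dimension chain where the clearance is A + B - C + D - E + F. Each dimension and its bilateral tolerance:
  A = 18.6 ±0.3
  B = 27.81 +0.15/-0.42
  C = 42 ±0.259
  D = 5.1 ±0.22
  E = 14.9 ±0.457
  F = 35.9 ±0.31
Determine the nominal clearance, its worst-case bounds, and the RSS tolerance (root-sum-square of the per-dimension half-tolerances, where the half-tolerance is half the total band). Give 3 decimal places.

nominal=30.510 wc=[28.544,32.206] rss=0.769

Stack each dimension's contribution:
  +A: nom +18.600 → Σnom=18.600; wc +0.300/-0.300 → slack +0.300/-0.300; half-tol=0.300, Σhalf²=0.090000
  +B: nom +27.810 → Σnom=46.410; wc +0.150/-0.420 → slack +0.450/-0.720; half-tol=0.285, Σhalf²=0.171225
  -C: nom -42.000 → Σnom=4.410; wc +0.259/-0.259 → slack +0.709/-0.979; half-tol=0.259, Σhalf²=0.238306
  +D: nom +5.100 → Σnom=9.510; wc +0.220/-0.220 → slack +0.929/-1.199; half-tol=0.220, Σhalf²=0.286706
  -E: nom -14.900 → Σnom=-5.390; wc +0.457/-0.457 → slack +1.386/-1.656; half-tol=0.457, Σhalf²=0.495555
  +F: nom +35.900 → Σnom=30.510; wc +0.310/-0.310 → slack +1.696/-1.966; half-tol=0.310, Σhalf²=0.591655
Nominal = 30.510. Worst-case = [30.510 - 1.966, 30.510 + 1.696] = [28.544, 32.206]. RSS = √0.591655 = 0.769.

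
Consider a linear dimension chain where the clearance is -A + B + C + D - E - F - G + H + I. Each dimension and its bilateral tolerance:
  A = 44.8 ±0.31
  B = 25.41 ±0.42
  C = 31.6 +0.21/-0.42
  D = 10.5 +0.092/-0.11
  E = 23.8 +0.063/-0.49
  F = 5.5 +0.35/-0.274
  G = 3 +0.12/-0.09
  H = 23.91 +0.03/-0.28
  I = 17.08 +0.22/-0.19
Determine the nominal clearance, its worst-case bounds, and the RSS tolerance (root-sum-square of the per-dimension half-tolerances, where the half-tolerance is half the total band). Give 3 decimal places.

Stack each dimension's contribution:
  -A: nom -44.800 → Σnom=-44.800; wc +0.310/-0.310 → slack +0.310/-0.310; half-tol=0.310, Σhalf²=0.096100
  +B: nom +25.410 → Σnom=-19.390; wc +0.420/-0.420 → slack +0.730/-0.730; half-tol=0.420, Σhalf²=0.272500
  +C: nom +31.600 → Σnom=12.210; wc +0.210/-0.420 → slack +0.940/-1.150; half-tol=0.315, Σhalf²=0.371725
  +D: nom +10.500 → Σnom=22.710; wc +0.092/-0.110 → slack +1.032/-1.260; half-tol=0.101, Σhalf²=0.381926
  -E: nom -23.800 → Σnom=-1.090; wc +0.490/-0.063 → slack +1.522/-1.323; half-tol=0.276, Σhalf²=0.458378
  -F: nom -5.500 → Σnom=-6.590; wc +0.274/-0.350 → slack +1.796/-1.673; half-tol=0.312, Σhalf²=0.555722
  -G: nom -3.000 → Σnom=-9.590; wc +0.090/-0.120 → slack +1.886/-1.793; half-tol=0.105, Σhalf²=0.566747
  +H: nom +23.910 → Σnom=14.320; wc +0.030/-0.280 → slack +1.916/-2.073; half-tol=0.155, Σhalf²=0.590772
  +I: nom +17.080 → Σnom=31.400; wc +0.220/-0.190 → slack +2.136/-2.263; half-tol=0.205, Σhalf²=0.632797
Nominal = 31.400. Worst-case = [31.400 - 2.263, 31.400 + 2.136] = [29.137, 33.536]. RSS = √0.632797 = 0.795.

nominal=31.400 wc=[29.137,33.536] rss=0.795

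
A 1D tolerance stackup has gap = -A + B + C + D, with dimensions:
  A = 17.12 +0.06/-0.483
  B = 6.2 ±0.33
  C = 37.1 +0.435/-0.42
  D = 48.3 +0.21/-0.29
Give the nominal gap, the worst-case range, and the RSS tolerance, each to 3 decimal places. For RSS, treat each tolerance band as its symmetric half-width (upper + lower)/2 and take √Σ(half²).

Stack each dimension's contribution:
  -A: nom -17.120 → Σnom=-17.120; wc +0.483/-0.060 → slack +0.483/-0.060; half-tol=0.271, Σhalf²=0.073712
  +B: nom +6.200 → Σnom=-10.920; wc +0.330/-0.330 → slack +0.813/-0.390; half-tol=0.330, Σhalf²=0.182612
  +C: nom +37.100 → Σnom=26.180; wc +0.435/-0.420 → slack +1.248/-0.810; half-tol=0.427, Σhalf²=0.365368
  +D: nom +48.300 → Σnom=74.480; wc +0.210/-0.290 → slack +1.458/-1.100; half-tol=0.250, Σhalf²=0.427868
Nominal = 74.480. Worst-case = [74.480 - 1.100, 74.480 + 1.458] = [73.380, 75.938]. RSS = √0.427868 = 0.654.

nominal=74.480 wc=[73.380,75.938] rss=0.654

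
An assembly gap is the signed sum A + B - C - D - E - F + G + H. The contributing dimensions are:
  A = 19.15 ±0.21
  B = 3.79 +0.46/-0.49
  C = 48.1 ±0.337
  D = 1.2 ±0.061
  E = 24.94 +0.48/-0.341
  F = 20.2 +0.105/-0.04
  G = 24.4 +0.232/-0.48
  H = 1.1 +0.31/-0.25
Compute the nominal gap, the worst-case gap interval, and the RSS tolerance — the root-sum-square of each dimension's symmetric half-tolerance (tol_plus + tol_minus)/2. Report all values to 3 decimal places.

Stack each dimension's contribution:
  +A: nom +19.150 → Σnom=19.150; wc +0.210/-0.210 → slack +0.210/-0.210; half-tol=0.210, Σhalf²=0.044100
  +B: nom +3.790 → Σnom=22.940; wc +0.460/-0.490 → slack +0.670/-0.700; half-tol=0.475, Σhalf²=0.269725
  -C: nom -48.100 → Σnom=-25.160; wc +0.337/-0.337 → slack +1.007/-1.037; half-tol=0.337, Σhalf²=0.383294
  -D: nom -1.200 → Σnom=-26.360; wc +0.061/-0.061 → slack +1.068/-1.098; half-tol=0.061, Σhalf²=0.387015
  -E: nom -24.940 → Σnom=-51.300; wc +0.341/-0.480 → slack +1.409/-1.578; half-tol=0.410, Σhalf²=0.555525
  -F: nom -20.200 → Σnom=-71.500; wc +0.040/-0.105 → slack +1.449/-1.683; half-tol=0.072, Σhalf²=0.560781
  +G: nom +24.400 → Σnom=-47.100; wc +0.232/-0.480 → slack +1.681/-2.163; half-tol=0.356, Σhalf²=0.687517
  +H: nom +1.100 → Σnom=-46.000; wc +0.310/-0.250 → slack +1.991/-2.413; half-tol=0.280, Σhalf²=0.765917
Nominal = -46.000. Worst-case = [-46.000 - 2.413, -46.000 + 1.991] = [-48.413, -44.009]. RSS = √0.765917 = 0.875.

nominal=-46.000 wc=[-48.413,-44.009] rss=0.875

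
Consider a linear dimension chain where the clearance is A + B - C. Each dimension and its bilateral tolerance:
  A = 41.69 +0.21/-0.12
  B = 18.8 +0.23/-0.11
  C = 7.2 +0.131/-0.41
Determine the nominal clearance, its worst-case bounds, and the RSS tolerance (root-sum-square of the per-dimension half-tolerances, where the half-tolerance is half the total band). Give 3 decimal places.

Stack each dimension's contribution:
  +A: nom +41.690 → Σnom=41.690; wc +0.210/-0.120 → slack +0.210/-0.120; half-tol=0.165, Σhalf²=0.027225
  +B: nom +18.800 → Σnom=60.490; wc +0.230/-0.110 → slack +0.440/-0.230; half-tol=0.170, Σhalf²=0.056125
  -C: nom -7.200 → Σnom=53.290; wc +0.410/-0.131 → slack +0.850/-0.361; half-tol=0.270, Σhalf²=0.129295
Nominal = 53.290. Worst-case = [53.290 - 0.361, 53.290 + 0.850] = [52.929, 54.140]. RSS = √0.129295 = 0.360.

nominal=53.290 wc=[52.929,54.140] rss=0.360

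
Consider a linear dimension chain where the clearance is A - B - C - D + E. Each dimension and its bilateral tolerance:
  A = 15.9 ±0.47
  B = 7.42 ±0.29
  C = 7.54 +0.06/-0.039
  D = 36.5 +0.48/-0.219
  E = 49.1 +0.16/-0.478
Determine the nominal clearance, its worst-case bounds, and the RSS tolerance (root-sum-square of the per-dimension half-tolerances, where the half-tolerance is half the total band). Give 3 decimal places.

Stack each dimension's contribution:
  +A: nom +15.900 → Σnom=15.900; wc +0.470/-0.470 → slack +0.470/-0.470; half-tol=0.470, Σhalf²=0.220900
  -B: nom -7.420 → Σnom=8.480; wc +0.290/-0.290 → slack +0.760/-0.760; half-tol=0.290, Σhalf²=0.305000
  -C: nom -7.540 → Σnom=0.940; wc +0.039/-0.060 → slack +0.799/-0.820; half-tol=0.050, Σhalf²=0.307450
  -D: nom -36.500 → Σnom=-35.560; wc +0.219/-0.480 → slack +1.018/-1.300; half-tol=0.349, Σhalf²=0.429600
  +E: nom +49.100 → Σnom=13.540; wc +0.160/-0.478 → slack +1.178/-1.778; half-tol=0.319, Σhalf²=0.531361
Nominal = 13.540. Worst-case = [13.540 - 1.778, 13.540 + 1.178] = [11.762, 14.718]. RSS = √0.531361 = 0.729.

nominal=13.540 wc=[11.762,14.718] rss=0.729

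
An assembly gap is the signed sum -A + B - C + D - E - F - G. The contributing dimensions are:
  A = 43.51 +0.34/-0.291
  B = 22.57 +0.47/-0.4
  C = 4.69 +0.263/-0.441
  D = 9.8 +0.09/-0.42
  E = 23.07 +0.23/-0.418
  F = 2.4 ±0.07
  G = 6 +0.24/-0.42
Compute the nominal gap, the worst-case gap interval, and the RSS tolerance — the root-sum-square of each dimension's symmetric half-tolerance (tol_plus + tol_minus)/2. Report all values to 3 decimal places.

nominal=-47.300 wc=[-49.263,-45.100] rss=0.835

Stack each dimension's contribution:
  -A: nom -43.510 → Σnom=-43.510; wc +0.291/-0.340 → slack +0.291/-0.340; half-tol=0.316, Σhalf²=0.099540
  +B: nom +22.570 → Σnom=-20.940; wc +0.470/-0.400 → slack +0.761/-0.740; half-tol=0.435, Σhalf²=0.288765
  -C: nom -4.690 → Σnom=-25.630; wc +0.441/-0.263 → slack +1.202/-1.003; half-tol=0.352, Σhalf²=0.412669
  +D: nom +9.800 → Σnom=-15.830; wc +0.090/-0.420 → slack +1.292/-1.423; half-tol=0.255, Σhalf²=0.477694
  -E: nom -23.070 → Σnom=-38.900; wc +0.418/-0.230 → slack +1.710/-1.653; half-tol=0.324, Σhalf²=0.582670
  -F: nom -2.400 → Σnom=-41.300; wc +0.070/-0.070 → slack +1.780/-1.723; half-tol=0.070, Σhalf²=0.587570
  -G: nom -6.000 → Σnom=-47.300; wc +0.420/-0.240 → slack +2.200/-1.963; half-tol=0.330, Σhalf²=0.696470
Nominal = -47.300. Worst-case = [-47.300 - 1.963, -47.300 + 2.200] = [-49.263, -45.100]. RSS = √0.696470 = 0.835.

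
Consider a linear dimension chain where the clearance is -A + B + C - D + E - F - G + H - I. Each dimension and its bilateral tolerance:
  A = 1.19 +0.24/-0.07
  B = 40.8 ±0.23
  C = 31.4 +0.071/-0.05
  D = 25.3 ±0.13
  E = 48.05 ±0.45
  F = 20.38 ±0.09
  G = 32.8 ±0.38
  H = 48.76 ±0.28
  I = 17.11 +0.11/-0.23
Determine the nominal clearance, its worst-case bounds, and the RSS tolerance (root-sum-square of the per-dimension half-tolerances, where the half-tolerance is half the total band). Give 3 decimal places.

nominal=72.230 wc=[70.270,74.161] rss=0.748

Stack each dimension's contribution:
  -A: nom -1.190 → Σnom=-1.190; wc +0.070/-0.240 → slack +0.070/-0.240; half-tol=0.155, Σhalf²=0.024025
  +B: nom +40.800 → Σnom=39.610; wc +0.230/-0.230 → slack +0.300/-0.470; half-tol=0.230, Σhalf²=0.076925
  +C: nom +31.400 → Σnom=71.010; wc +0.071/-0.050 → slack +0.371/-0.520; half-tol=0.060, Σhalf²=0.080585
  -D: nom -25.300 → Σnom=45.710; wc +0.130/-0.130 → slack +0.501/-0.650; half-tol=0.130, Σhalf²=0.097485
  +E: nom +48.050 → Σnom=93.760; wc +0.450/-0.450 → slack +0.951/-1.100; half-tol=0.450, Σhalf²=0.299985
  -F: nom -20.380 → Σnom=73.380; wc +0.090/-0.090 → slack +1.041/-1.190; half-tol=0.090, Σhalf²=0.308085
  -G: nom -32.800 → Σnom=40.580; wc +0.380/-0.380 → slack +1.421/-1.570; half-tol=0.380, Σhalf²=0.452485
  +H: nom +48.760 → Σnom=89.340; wc +0.280/-0.280 → slack +1.701/-1.850; half-tol=0.280, Σhalf²=0.530885
  -I: nom -17.110 → Σnom=72.230; wc +0.230/-0.110 → slack +1.931/-1.960; half-tol=0.170, Σhalf²=0.559785
Nominal = 72.230. Worst-case = [72.230 - 1.960, 72.230 + 1.931] = [70.270, 74.161]. RSS = √0.559785 = 0.748.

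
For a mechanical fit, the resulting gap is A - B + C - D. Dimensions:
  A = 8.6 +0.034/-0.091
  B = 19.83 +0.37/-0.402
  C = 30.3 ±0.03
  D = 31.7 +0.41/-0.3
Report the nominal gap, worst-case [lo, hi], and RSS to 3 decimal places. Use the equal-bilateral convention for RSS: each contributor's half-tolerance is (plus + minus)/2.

Stack each dimension's contribution:
  +A: nom +8.600 → Σnom=8.600; wc +0.034/-0.091 → slack +0.034/-0.091; half-tol=0.062, Σhalf²=0.003906
  -B: nom -19.830 → Σnom=-11.230; wc +0.402/-0.370 → slack +0.436/-0.461; half-tol=0.386, Σhalf²=0.152902
  +C: nom +30.300 → Σnom=19.070; wc +0.030/-0.030 → slack +0.466/-0.491; half-tol=0.030, Σhalf²=0.153802
  -D: nom -31.700 → Σnom=-12.630; wc +0.300/-0.410 → slack +0.766/-0.901; half-tol=0.355, Σhalf²=0.279827
Nominal = -12.630. Worst-case = [-12.630 - 0.901, -12.630 + 0.766] = [-13.531, -11.864]. RSS = √0.279827 = 0.529.

nominal=-12.630 wc=[-13.531,-11.864] rss=0.529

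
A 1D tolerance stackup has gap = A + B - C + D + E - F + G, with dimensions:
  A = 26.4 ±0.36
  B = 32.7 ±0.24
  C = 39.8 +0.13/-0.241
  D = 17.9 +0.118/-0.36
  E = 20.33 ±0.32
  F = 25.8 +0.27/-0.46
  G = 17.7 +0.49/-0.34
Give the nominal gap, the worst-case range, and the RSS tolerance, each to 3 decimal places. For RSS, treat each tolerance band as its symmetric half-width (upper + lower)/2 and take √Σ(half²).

Stack each dimension's contribution:
  +A: nom +26.400 → Σnom=26.400; wc +0.360/-0.360 → slack +0.360/-0.360; half-tol=0.360, Σhalf²=0.129600
  +B: nom +32.700 → Σnom=59.100; wc +0.240/-0.240 → slack +0.600/-0.600; half-tol=0.240, Σhalf²=0.187200
  -C: nom -39.800 → Σnom=19.300; wc +0.241/-0.130 → slack +0.841/-0.730; half-tol=0.185, Σhalf²=0.221610
  +D: nom +17.900 → Σnom=37.200; wc +0.118/-0.360 → slack +0.959/-1.090; half-tol=0.239, Σhalf²=0.278731
  +E: nom +20.330 → Σnom=57.530; wc +0.320/-0.320 → slack +1.279/-1.410; half-tol=0.320, Σhalf²=0.381131
  -F: nom -25.800 → Σnom=31.730; wc +0.460/-0.270 → slack +1.739/-1.680; half-tol=0.365, Σhalf²=0.514356
  +G: nom +17.700 → Σnom=49.430; wc +0.490/-0.340 → slack +2.229/-2.020; half-tol=0.415, Σhalf²=0.686581
Nominal = 49.430. Worst-case = [49.430 - 2.020, 49.430 + 2.229] = [47.410, 51.659]. RSS = √0.686581 = 0.829.

nominal=49.430 wc=[47.410,51.659] rss=0.829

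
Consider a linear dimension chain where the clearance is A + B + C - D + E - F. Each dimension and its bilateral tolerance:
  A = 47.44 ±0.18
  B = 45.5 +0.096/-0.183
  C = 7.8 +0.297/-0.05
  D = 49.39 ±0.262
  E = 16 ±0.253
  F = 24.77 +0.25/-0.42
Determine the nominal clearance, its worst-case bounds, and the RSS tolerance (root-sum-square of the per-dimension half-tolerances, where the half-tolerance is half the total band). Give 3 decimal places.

Stack each dimension's contribution:
  +A: nom +47.440 → Σnom=47.440; wc +0.180/-0.180 → slack +0.180/-0.180; half-tol=0.180, Σhalf²=0.032400
  +B: nom +45.500 → Σnom=92.940; wc +0.096/-0.183 → slack +0.276/-0.363; half-tol=0.140, Σhalf²=0.051860
  +C: nom +7.800 → Σnom=100.740; wc +0.297/-0.050 → slack +0.573/-0.413; half-tol=0.173, Σhalf²=0.081962
  -D: nom -49.390 → Σnom=51.350; wc +0.262/-0.262 → slack +0.835/-0.675; half-tol=0.262, Σhalf²=0.150607
  +E: nom +16.000 → Σnom=67.350; wc +0.253/-0.253 → slack +1.088/-0.928; half-tol=0.253, Σhalf²=0.214616
  -F: nom -24.770 → Σnom=42.580; wc +0.420/-0.250 → slack +1.508/-1.178; half-tol=0.335, Σhalf²=0.326840
Nominal = 42.580. Worst-case = [42.580 - 1.178, 42.580 + 1.508] = [41.402, 44.088]. RSS = √0.326840 = 0.572.

nominal=42.580 wc=[41.402,44.088] rss=0.572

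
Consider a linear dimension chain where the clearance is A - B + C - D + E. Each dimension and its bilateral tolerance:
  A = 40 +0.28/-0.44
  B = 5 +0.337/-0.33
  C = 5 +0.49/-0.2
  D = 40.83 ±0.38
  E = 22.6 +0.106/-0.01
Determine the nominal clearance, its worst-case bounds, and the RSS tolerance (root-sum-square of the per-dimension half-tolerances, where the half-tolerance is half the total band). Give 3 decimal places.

nominal=21.770 wc=[20.403,23.356] rss=0.712

Stack each dimension's contribution:
  +A: nom +40.000 → Σnom=40.000; wc +0.280/-0.440 → slack +0.280/-0.440; half-tol=0.360, Σhalf²=0.129600
  -B: nom -5.000 → Σnom=35.000; wc +0.330/-0.337 → slack +0.610/-0.777; half-tol=0.334, Σhalf²=0.240822
  +C: nom +5.000 → Σnom=40.000; wc +0.490/-0.200 → slack +1.100/-0.977; half-tol=0.345, Σhalf²=0.359847
  -D: nom -40.830 → Σnom=-0.830; wc +0.380/-0.380 → slack +1.480/-1.357; half-tol=0.380, Σhalf²=0.504247
  +E: nom +22.600 → Σnom=21.770; wc +0.106/-0.010 → slack +1.586/-1.367; half-tol=0.058, Σhalf²=0.507611
Nominal = 21.770. Worst-case = [21.770 - 1.367, 21.770 + 1.586] = [20.403, 23.356]. RSS = √0.507611 = 0.712.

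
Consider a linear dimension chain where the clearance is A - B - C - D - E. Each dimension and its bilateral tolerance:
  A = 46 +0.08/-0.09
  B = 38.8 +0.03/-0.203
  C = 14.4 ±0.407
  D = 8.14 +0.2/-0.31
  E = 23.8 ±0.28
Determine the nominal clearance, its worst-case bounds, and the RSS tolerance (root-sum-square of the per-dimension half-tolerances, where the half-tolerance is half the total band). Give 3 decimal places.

Stack each dimension's contribution:
  +A: nom +46.000 → Σnom=46.000; wc +0.080/-0.090 → slack +0.080/-0.090; half-tol=0.085, Σhalf²=0.007225
  -B: nom -38.800 → Σnom=7.200; wc +0.203/-0.030 → slack +0.283/-0.120; half-tol=0.117, Σhalf²=0.020797
  -C: nom -14.400 → Σnom=-7.200; wc +0.407/-0.407 → slack +0.690/-0.527; half-tol=0.407, Σhalf²=0.186446
  -D: nom -8.140 → Σnom=-15.340; wc +0.310/-0.200 → slack +1.000/-0.727; half-tol=0.255, Σhalf²=0.251471
  -E: nom -23.800 → Σnom=-39.140; wc +0.280/-0.280 → slack +1.280/-1.007; half-tol=0.280, Σhalf²=0.329871
Nominal = -39.140. Worst-case = [-39.140 - 1.007, -39.140 + 1.280] = [-40.147, -37.860]. RSS = √0.329871 = 0.574.

nominal=-39.140 wc=[-40.147,-37.860] rss=0.574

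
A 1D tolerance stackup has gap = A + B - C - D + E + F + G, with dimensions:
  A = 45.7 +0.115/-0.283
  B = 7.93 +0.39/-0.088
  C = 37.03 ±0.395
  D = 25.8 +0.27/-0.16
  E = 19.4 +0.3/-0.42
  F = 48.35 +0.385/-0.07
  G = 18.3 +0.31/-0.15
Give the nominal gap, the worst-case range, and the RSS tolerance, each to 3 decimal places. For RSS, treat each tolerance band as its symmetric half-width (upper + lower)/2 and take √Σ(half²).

nominal=76.850 wc=[75.174,78.905] rss=0.730

Stack each dimension's contribution:
  +A: nom +45.700 → Σnom=45.700; wc +0.115/-0.283 → slack +0.115/-0.283; half-tol=0.199, Σhalf²=0.039601
  +B: nom +7.930 → Σnom=53.630; wc +0.390/-0.088 → slack +0.505/-0.371; half-tol=0.239, Σhalf²=0.096722
  -C: nom -37.030 → Σnom=16.600; wc +0.395/-0.395 → slack +0.900/-0.766; half-tol=0.395, Σhalf²=0.252747
  -D: nom -25.800 → Σnom=-9.200; wc +0.160/-0.270 → slack +1.060/-1.036; half-tol=0.215, Σhalf²=0.298972
  +E: nom +19.400 → Σnom=10.200; wc +0.300/-0.420 → slack +1.360/-1.456; half-tol=0.360, Σhalf²=0.428572
  +F: nom +48.350 → Σnom=58.550; wc +0.385/-0.070 → slack +1.745/-1.526; half-tol=0.228, Σhalf²=0.480328
  +G: nom +18.300 → Σnom=76.850; wc +0.310/-0.150 → slack +2.055/-1.676; half-tol=0.230, Σhalf²=0.533228
Nominal = 76.850. Worst-case = [76.850 - 1.676, 76.850 + 2.055] = [75.174, 78.905]. RSS = √0.533228 = 0.730.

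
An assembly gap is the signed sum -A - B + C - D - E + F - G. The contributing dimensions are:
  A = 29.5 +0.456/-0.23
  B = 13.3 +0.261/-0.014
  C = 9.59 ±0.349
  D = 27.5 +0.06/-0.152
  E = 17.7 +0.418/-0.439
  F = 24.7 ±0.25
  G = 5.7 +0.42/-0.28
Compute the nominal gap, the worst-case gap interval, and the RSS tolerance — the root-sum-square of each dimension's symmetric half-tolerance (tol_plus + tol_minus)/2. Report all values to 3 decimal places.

Stack each dimension's contribution:
  -A: nom -29.500 → Σnom=-29.500; wc +0.230/-0.456 → slack +0.230/-0.456; half-tol=0.343, Σhalf²=0.117649
  -B: nom -13.300 → Σnom=-42.800; wc +0.014/-0.261 → slack +0.244/-0.717; half-tol=0.138, Σhalf²=0.136555
  +C: nom +9.590 → Σnom=-33.210; wc +0.349/-0.349 → slack +0.593/-1.066; half-tol=0.349, Σhalf²=0.258356
  -D: nom -27.500 → Σnom=-60.710; wc +0.152/-0.060 → slack +0.745/-1.126; half-tol=0.106, Σhalf²=0.269592
  -E: nom -17.700 → Σnom=-78.410; wc +0.439/-0.418 → slack +1.184/-1.544; half-tol=0.428, Σhalf²=0.453205
  +F: nom +24.700 → Σnom=-53.710; wc +0.250/-0.250 → slack +1.434/-1.794; half-tol=0.250, Σhalf²=0.515705
  -G: nom -5.700 → Σnom=-59.410; wc +0.280/-0.420 → slack +1.714/-2.214; half-tol=0.350, Σhalf²=0.638204
Nominal = -59.410. Worst-case = [-59.410 - 2.214, -59.410 + 1.714] = [-61.624, -57.696]. RSS = √0.638204 = 0.799.

nominal=-59.410 wc=[-61.624,-57.696] rss=0.799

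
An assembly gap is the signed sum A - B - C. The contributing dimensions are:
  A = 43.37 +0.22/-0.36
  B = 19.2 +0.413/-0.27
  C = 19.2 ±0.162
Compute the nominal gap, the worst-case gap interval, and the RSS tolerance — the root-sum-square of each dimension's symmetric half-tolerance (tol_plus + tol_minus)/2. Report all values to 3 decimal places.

nominal=4.970 wc=[4.035,5.622] rss=0.476

Stack each dimension's contribution:
  +A: nom +43.370 → Σnom=43.370; wc +0.220/-0.360 → slack +0.220/-0.360; half-tol=0.290, Σhalf²=0.084100
  -B: nom -19.200 → Σnom=24.170; wc +0.270/-0.413 → slack +0.490/-0.773; half-tol=0.342, Σhalf²=0.200722
  -C: nom -19.200 → Σnom=4.970; wc +0.162/-0.162 → slack +0.652/-0.935; half-tol=0.162, Σhalf²=0.226966
Nominal = 4.970. Worst-case = [4.970 - 0.935, 4.970 + 0.652] = [4.035, 5.622]. RSS = √0.226966 = 0.476.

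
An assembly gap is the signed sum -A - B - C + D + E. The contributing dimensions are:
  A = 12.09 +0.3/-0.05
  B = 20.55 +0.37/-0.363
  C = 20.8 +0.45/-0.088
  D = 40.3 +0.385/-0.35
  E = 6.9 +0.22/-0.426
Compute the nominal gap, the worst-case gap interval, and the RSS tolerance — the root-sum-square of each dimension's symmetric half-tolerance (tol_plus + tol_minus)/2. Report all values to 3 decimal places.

Stack each dimension's contribution:
  -A: nom -12.090 → Σnom=-12.090; wc +0.050/-0.300 → slack +0.050/-0.300; half-tol=0.175, Σhalf²=0.030625
  -B: nom -20.550 → Σnom=-32.640; wc +0.363/-0.370 → slack +0.413/-0.670; half-tol=0.366, Σhalf²=0.164947
  -C: nom -20.800 → Σnom=-53.440; wc +0.088/-0.450 → slack +0.501/-1.120; half-tol=0.269, Σhalf²=0.237308
  +D: nom +40.300 → Σnom=-13.140; wc +0.385/-0.350 → slack +0.886/-1.470; half-tol=0.367, Σhalf²=0.372364
  +E: nom +6.900 → Σnom=-6.240; wc +0.220/-0.426 → slack +1.106/-1.896; half-tol=0.323, Σhalf²=0.476693
Nominal = -6.240. Worst-case = [-6.240 - 1.896, -6.240 + 1.106] = [-8.136, -5.134]. RSS = √0.476693 = 0.690.

nominal=-6.240 wc=[-8.136,-5.134] rss=0.690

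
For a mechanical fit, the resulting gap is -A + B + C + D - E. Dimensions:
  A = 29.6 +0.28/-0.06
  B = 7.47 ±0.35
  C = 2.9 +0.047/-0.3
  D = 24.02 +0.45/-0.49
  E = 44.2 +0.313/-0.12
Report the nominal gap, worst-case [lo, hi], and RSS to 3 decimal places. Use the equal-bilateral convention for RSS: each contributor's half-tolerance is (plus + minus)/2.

Stack each dimension's contribution:
  -A: nom -29.600 → Σnom=-29.600; wc +0.060/-0.280 → slack +0.060/-0.280; half-tol=0.170, Σhalf²=0.028900
  +B: nom +7.470 → Σnom=-22.130; wc +0.350/-0.350 → slack +0.410/-0.630; half-tol=0.350, Σhalf²=0.151400
  +C: nom +2.900 → Σnom=-19.230; wc +0.047/-0.300 → slack +0.457/-0.930; half-tol=0.173, Σhalf²=0.181502
  +D: nom +24.020 → Σnom=4.790; wc +0.450/-0.490 → slack +0.907/-1.420; half-tol=0.470, Σhalf²=0.402402
  -E: nom -44.200 → Σnom=-39.410; wc +0.120/-0.313 → slack +1.027/-1.733; half-tol=0.216, Σhalf²=0.449274
Nominal = -39.410. Worst-case = [-39.410 - 1.733, -39.410 + 1.027] = [-41.143, -38.383]. RSS = √0.449274 = 0.670.

nominal=-39.410 wc=[-41.143,-38.383] rss=0.670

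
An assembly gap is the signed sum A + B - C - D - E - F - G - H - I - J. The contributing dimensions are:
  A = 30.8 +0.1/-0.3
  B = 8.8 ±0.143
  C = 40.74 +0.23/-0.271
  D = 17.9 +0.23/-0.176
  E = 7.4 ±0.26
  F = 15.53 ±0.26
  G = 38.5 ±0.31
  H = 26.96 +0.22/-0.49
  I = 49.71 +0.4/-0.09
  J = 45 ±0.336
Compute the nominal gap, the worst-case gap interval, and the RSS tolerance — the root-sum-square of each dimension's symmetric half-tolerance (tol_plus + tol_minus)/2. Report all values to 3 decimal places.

Stack each dimension's contribution:
  +A: nom +30.800 → Σnom=30.800; wc +0.100/-0.300 → slack +0.100/-0.300; half-tol=0.200, Σhalf²=0.040000
  +B: nom +8.800 → Σnom=39.600; wc +0.143/-0.143 → slack +0.243/-0.443; half-tol=0.143, Σhalf²=0.060449
  -C: nom -40.740 → Σnom=-1.140; wc +0.271/-0.230 → slack +0.514/-0.673; half-tol=0.251, Σhalf²=0.123199
  -D: nom -17.900 → Σnom=-19.040; wc +0.176/-0.230 → slack +0.690/-0.903; half-tol=0.203, Σhalf²=0.164408
  -E: nom -7.400 → Σnom=-26.440; wc +0.260/-0.260 → slack +0.950/-1.163; half-tol=0.260, Σhalf²=0.232008
  -F: nom -15.530 → Σnom=-41.970; wc +0.260/-0.260 → slack +1.210/-1.423; half-tol=0.260, Σhalf²=0.299608
  -G: nom -38.500 → Σnom=-80.470; wc +0.310/-0.310 → slack +1.520/-1.733; half-tol=0.310, Σhalf²=0.395708
  -H: nom -26.960 → Σnom=-107.430; wc +0.490/-0.220 → slack +2.010/-1.953; half-tol=0.355, Σhalf²=0.521733
  -I: nom -49.710 → Σnom=-157.140; wc +0.090/-0.400 → slack +2.100/-2.353; half-tol=0.245, Σhalf²=0.581758
  -J: nom -45.000 → Σnom=-202.140; wc +0.336/-0.336 → slack +2.436/-2.689; half-tol=0.336, Σhalf²=0.694654
Nominal = -202.140. Worst-case = [-202.140 - 2.689, -202.140 + 2.436] = [-204.829, -199.704]. RSS = √0.694654 = 0.833.

nominal=-202.140 wc=[-204.829,-199.704] rss=0.833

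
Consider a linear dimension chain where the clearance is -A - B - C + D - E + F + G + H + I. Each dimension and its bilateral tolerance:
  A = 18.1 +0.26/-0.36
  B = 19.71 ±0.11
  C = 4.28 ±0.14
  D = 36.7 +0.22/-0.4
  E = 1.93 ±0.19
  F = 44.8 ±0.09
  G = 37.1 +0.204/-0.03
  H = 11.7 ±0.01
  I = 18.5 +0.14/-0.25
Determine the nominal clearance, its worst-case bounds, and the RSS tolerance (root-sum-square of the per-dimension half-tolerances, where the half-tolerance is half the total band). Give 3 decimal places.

Stack each dimension's contribution:
  -A: nom -18.100 → Σnom=-18.100; wc +0.360/-0.260 → slack +0.360/-0.260; half-tol=0.310, Σhalf²=0.096100
  -B: nom -19.710 → Σnom=-37.810; wc +0.110/-0.110 → slack +0.470/-0.370; half-tol=0.110, Σhalf²=0.108200
  -C: nom -4.280 → Σnom=-42.090; wc +0.140/-0.140 → slack +0.610/-0.510; half-tol=0.140, Σhalf²=0.127800
  +D: nom +36.700 → Σnom=-5.390; wc +0.220/-0.400 → slack +0.830/-0.910; half-tol=0.310, Σhalf²=0.223900
  -E: nom -1.930 → Σnom=-7.320; wc +0.190/-0.190 → slack +1.020/-1.100; half-tol=0.190, Σhalf²=0.260000
  +F: nom +44.800 → Σnom=37.480; wc +0.090/-0.090 → slack +1.110/-1.190; half-tol=0.090, Σhalf²=0.268100
  +G: nom +37.100 → Σnom=74.580; wc +0.204/-0.030 → slack +1.314/-1.220; half-tol=0.117, Σhalf²=0.281789
  +H: nom +11.700 → Σnom=86.280; wc +0.010/-0.010 → slack +1.324/-1.230; half-tol=0.010, Σhalf²=0.281889
  +I: nom +18.500 → Σnom=104.780; wc +0.140/-0.250 → slack +1.464/-1.480; half-tol=0.195, Σhalf²=0.319914
Nominal = 104.780. Worst-case = [104.780 - 1.480, 104.780 + 1.464] = [103.300, 106.244]. RSS = √0.319914 = 0.566.

nominal=104.780 wc=[103.300,106.244] rss=0.566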